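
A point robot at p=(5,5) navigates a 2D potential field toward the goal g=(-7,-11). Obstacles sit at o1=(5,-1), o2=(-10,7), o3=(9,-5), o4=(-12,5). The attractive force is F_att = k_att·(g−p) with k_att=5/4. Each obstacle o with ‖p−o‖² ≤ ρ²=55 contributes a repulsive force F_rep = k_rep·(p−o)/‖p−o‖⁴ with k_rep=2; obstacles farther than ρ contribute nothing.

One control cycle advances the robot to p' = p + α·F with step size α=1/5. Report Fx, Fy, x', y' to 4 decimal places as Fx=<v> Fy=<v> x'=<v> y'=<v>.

F_att = 5/4·(g−p) = 5/4·(-12,-16) = (-15.0000,-20.0000)
o1: d²=36 ≤ ρ²=55; F_rep = 2·(0,6)/36² = (0.0000,0.0093)
o2: d²=229 > ρ²=55 → inactive
o3: d²=116 > ρ²=55 → inactive
o4: d²=289 > ρ²=55 → inactive
F = F_att + ΣF_rep = (-15.0000,-19.9907)
p' = p + 1/5·F = (2.0000,1.0019)

Fx=-15.0000 Fy=-19.9907 x'=2.0000 y'=1.0019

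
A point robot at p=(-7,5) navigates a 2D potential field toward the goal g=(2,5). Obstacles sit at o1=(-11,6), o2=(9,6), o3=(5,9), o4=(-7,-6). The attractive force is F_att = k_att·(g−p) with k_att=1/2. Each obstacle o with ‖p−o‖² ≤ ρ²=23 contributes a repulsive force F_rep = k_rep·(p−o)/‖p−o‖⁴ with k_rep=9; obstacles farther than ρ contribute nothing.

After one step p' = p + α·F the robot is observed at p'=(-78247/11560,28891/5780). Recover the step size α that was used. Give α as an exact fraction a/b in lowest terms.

α = 1/20

F_att = 1/2·(g−p) = 1/2·(9,0) = (4.5000,0.0000)
o1: d²=17 ≤ ρ²=23; F_rep = 9·(4,-1)/17² = (0.1246,-0.0311)
o2: d²=257 > ρ²=23 → inactive
o3: d²=160 > ρ²=23 → inactive
o4: d²=121 > ρ²=23 → inactive
F = F_att + ΣF_rep = (4.6246,-0.0311)
Δp = p'−p = (0.2312,-0.0016); α = Δx/Fx = (2673/11560) / (2673/578) = 1/20
check: Δy/Fy = (-9/5780) / (-9/289) = 1/20 ✓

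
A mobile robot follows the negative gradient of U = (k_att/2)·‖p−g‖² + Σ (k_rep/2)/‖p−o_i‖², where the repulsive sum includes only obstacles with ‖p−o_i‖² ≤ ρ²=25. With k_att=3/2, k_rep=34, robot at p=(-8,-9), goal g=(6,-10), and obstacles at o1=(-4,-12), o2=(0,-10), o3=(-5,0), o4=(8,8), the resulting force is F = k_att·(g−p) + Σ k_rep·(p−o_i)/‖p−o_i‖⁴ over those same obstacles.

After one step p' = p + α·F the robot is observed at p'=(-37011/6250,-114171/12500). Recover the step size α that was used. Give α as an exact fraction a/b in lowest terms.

α = 1/10

F_att = 3/2·(g−p) = 3/2·(14,-1) = (21.0000,-1.5000)
o1: d²=25 ≤ ρ²=25; F_rep = 34·(-4,3)/25² = (-0.2176,0.1632)
o2: d²=65 > ρ²=25 → inactive
o3: d²=90 > ρ²=25 → inactive
o4: d²=545 > ρ²=25 → inactive
F = F_att + ΣF_rep = (20.7824,-1.3368)
Δp = p'−p = (2.0782,-0.1337); α = Δx/Fx = (12989/6250) / (12989/625) = 1/10
check: Δy/Fy = (-1671/12500) / (-1671/1250) = 1/10 ✓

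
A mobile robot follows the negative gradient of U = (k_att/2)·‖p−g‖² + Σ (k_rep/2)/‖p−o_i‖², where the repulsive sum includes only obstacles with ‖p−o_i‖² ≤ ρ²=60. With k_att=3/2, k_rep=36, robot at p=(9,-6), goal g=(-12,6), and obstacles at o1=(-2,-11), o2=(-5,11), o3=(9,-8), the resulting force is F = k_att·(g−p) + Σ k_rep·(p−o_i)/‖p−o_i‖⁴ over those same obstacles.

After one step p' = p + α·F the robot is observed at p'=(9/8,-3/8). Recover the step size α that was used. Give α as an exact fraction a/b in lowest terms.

α = 1/4

F_att = 3/2·(g−p) = 3/2·(-21,12) = (-31.5000,18.0000)
o1: d²=146 > ρ²=60 → inactive
o2: d²=485 > ρ²=60 → inactive
o3: d²=4 ≤ ρ²=60; F_rep = 36·(0,2)/4² = (0.0000,4.5000)
F = F_att + ΣF_rep = (-31.5000,22.5000)
Δp = p'−p = (-7.8750,5.6250); α = Δx/Fx = (-63/8) / (-63/2) = 1/4
check: Δy/Fy = (45/8) / (45/2) = 1/4 ✓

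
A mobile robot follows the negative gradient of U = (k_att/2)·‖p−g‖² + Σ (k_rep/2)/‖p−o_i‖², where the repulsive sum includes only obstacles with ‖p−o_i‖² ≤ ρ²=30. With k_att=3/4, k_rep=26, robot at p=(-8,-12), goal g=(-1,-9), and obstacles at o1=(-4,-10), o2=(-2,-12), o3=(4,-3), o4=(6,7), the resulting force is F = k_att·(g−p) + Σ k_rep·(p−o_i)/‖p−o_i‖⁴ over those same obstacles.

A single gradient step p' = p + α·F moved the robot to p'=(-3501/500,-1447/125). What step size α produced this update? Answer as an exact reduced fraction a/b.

α = 1/5

F_att = 3/4·(g−p) = 3/4·(7,3) = (5.2500,2.2500)
o1: d²=20 ≤ ρ²=30; F_rep = 26·(-4,-2)/20² = (-0.2600,-0.1300)
o2: d²=36 > ρ²=30 → inactive
o3: d²=225 > ρ²=30 → inactive
o4: d²=557 > ρ²=30 → inactive
F = F_att + ΣF_rep = (4.9900,2.1200)
Δp = p'−p = (0.9980,0.4240); α = Δx/Fx = (499/500) / (499/100) = 1/5
check: Δy/Fy = (53/125) / (53/25) = 1/5 ✓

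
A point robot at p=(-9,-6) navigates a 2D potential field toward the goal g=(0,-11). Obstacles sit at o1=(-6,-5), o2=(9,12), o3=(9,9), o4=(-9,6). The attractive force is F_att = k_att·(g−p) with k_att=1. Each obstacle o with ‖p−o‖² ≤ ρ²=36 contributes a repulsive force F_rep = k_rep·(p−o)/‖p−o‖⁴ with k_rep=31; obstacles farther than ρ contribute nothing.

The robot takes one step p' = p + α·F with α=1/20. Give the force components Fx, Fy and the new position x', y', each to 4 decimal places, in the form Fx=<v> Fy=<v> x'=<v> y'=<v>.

Fx=8.0700 Fy=-5.3100 x'=-8.5965 y'=-6.2655

F_att = 1·(g−p) = 1·(9,-5) = (9.0000,-5.0000)
o1: d²=10 ≤ ρ²=36; F_rep = 31·(-3,-1)/10² = (-0.9300,-0.3100)
o2: d²=648 > ρ²=36 → inactive
o3: d²=549 > ρ²=36 → inactive
o4: d²=144 > ρ²=36 → inactive
F = F_att + ΣF_rep = (8.0700,-5.3100)
p' = p + 1/20·F = (-8.5965,-6.2655)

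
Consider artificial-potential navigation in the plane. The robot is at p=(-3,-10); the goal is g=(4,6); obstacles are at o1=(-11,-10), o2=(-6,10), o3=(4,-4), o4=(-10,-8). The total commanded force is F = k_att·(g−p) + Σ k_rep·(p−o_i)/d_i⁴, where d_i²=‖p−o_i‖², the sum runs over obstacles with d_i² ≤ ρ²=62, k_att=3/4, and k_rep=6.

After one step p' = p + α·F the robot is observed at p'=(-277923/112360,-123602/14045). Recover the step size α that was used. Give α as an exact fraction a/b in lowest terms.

α = 1/10

F_att = 3/4·(g−p) = 3/4·(7,16) = (5.2500,12.0000)
o1: d²=64 > ρ²=62 → inactive
o2: d²=409 > ρ²=62 → inactive
o3: d²=85 > ρ²=62 → inactive
o4: d²=53 ≤ ρ²=62; F_rep = 6·(7,-2)/53² = (0.0150,-0.0043)
F = F_att + ΣF_rep = (5.2650,11.9957)
Δp = p'−p = (0.5265,1.1996); α = Δx/Fx = (59157/112360) / (59157/11236) = 1/10
check: Δy/Fy = (16848/14045) / (33696/2809) = 1/10 ✓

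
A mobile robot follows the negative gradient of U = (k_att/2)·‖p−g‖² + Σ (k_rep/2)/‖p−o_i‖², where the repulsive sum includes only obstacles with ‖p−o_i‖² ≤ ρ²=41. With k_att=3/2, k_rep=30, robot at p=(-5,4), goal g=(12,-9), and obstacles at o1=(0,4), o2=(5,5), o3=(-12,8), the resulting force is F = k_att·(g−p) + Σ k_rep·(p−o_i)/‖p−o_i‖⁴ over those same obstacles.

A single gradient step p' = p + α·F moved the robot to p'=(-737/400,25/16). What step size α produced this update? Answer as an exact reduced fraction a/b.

F_att = 3/2·(g−p) = 3/2·(17,-13) = (25.5000,-19.5000)
o1: d²=25 ≤ ρ²=41; F_rep = 30·(-5,0)/25² = (-0.2400,0.0000)
o2: d²=101 > ρ²=41 → inactive
o3: d²=65 > ρ²=41 → inactive
F = F_att + ΣF_rep = (25.2600,-19.5000)
Δp = p'−p = (3.1575,-2.4375); α = Δx/Fx = (1263/400) / (1263/50) = 1/8
check: Δy/Fy = (-39/16) / (-39/2) = 1/8 ✓

α = 1/8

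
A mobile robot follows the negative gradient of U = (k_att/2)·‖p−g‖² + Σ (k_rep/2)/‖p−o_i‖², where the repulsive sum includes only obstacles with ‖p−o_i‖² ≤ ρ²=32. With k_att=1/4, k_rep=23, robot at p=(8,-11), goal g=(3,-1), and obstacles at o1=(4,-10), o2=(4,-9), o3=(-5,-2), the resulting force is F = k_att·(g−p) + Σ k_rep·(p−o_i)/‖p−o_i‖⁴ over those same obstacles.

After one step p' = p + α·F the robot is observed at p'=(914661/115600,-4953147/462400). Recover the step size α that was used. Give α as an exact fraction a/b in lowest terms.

α = 1/8

F_att = 1/4·(g−p) = 1/4·(-5,10) = (-1.2500,2.5000)
o1: d²=17 ≤ ρ²=32; F_rep = 23·(4,-1)/17² = (0.3183,-0.0796)
o2: d²=20 ≤ ρ²=32; F_rep = 23·(4,-2)/20² = (0.2300,-0.1150)
o3: d²=250 > ρ²=32 → inactive
F = F_att + ΣF_rep = (-0.7017,2.3054)
Δp = p'−p = (-0.0877,0.2882); α = Δx/Fx = (-10139/115600) / (-10139/14450) = 1/8
check: Δy/Fy = (133253/462400) / (133253/57800) = 1/8 ✓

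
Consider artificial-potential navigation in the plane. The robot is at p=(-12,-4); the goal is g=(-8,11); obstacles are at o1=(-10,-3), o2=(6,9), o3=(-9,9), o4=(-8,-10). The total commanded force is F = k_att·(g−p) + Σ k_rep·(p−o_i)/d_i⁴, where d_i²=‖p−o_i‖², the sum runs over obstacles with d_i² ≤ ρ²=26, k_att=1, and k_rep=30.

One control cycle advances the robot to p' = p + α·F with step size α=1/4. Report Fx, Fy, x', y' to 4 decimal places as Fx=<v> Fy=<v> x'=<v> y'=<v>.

F_att = 1·(g−p) = 1·(4,15) = (4.0000,15.0000)
o1: d²=5 ≤ ρ²=26; F_rep = 30·(-2,-1)/5² = (-2.4000,-1.2000)
o2: d²=493 > ρ²=26 → inactive
o3: d²=178 > ρ²=26 → inactive
o4: d²=52 > ρ²=26 → inactive
F = F_att + ΣF_rep = (1.6000,13.8000)
p' = p + 1/4·F = (-11.6000,-0.5500)

Fx=1.6000 Fy=13.8000 x'=-11.6000 y'=-0.5500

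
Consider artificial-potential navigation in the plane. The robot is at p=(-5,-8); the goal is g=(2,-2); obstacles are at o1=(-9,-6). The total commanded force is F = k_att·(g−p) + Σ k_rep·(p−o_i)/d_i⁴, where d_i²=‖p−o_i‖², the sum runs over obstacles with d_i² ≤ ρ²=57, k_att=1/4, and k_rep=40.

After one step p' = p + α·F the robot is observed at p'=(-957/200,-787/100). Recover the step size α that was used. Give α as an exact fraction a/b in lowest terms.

F_att = 1/4·(g−p) = 1/4·(7,6) = (1.7500,1.5000)
o1: d²=20 ≤ ρ²=57; F_rep = 40·(4,-2)/20² = (0.4000,-0.2000)
F = F_att + ΣF_rep = (2.1500,1.3000)
Δp = p'−p = (0.2150,0.1300); α = Δx/Fx = (43/200) / (43/20) = 1/10
check: Δy/Fy = (13/100) / (13/10) = 1/10 ✓

α = 1/10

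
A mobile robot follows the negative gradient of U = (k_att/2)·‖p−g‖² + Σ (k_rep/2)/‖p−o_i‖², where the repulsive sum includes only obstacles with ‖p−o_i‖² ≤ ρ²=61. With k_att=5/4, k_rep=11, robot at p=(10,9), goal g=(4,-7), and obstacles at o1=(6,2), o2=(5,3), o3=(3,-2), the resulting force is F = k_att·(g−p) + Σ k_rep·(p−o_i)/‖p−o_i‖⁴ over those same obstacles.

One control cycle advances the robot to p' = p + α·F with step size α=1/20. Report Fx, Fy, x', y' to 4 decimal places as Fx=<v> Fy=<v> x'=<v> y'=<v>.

Fx=-7.4852 Fy=-19.9823 x'=9.6257 y'=8.0009

F_att = 5/4·(g−p) = 5/4·(-6,-16) = (-7.5000,-20.0000)
o1: d²=65 > ρ²=61 → inactive
o2: d²=61 ≤ ρ²=61; F_rep = 11·(5,6)/61² = (0.0148,0.0177)
o3: d²=170 > ρ²=61 → inactive
F = F_att + ΣF_rep = (-7.4852,-19.9823)
p' = p + 1/20·F = (9.6257,8.0009)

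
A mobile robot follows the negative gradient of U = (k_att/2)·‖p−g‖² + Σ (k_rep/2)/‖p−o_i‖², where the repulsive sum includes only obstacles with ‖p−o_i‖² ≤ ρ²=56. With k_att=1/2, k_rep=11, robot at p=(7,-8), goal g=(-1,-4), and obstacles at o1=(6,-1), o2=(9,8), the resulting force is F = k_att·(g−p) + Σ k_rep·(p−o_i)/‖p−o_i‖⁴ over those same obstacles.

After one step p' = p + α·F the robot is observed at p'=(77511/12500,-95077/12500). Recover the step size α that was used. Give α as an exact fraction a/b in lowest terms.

F_att = 1/2·(g−p) = 1/2·(-8,4) = (-4.0000,2.0000)
o1: d²=50 ≤ ρ²=56; F_rep = 11·(1,-7)/50² = (0.0044,-0.0308)
o2: d²=260 > ρ²=56 → inactive
F = F_att + ΣF_rep = (-3.9956,1.9692)
Δp = p'−p = (-0.7991,0.3938); α = Δx/Fx = (-9989/12500) / (-9989/2500) = 1/5
check: Δy/Fy = (4923/12500) / (4923/2500) = 1/5 ✓

α = 1/5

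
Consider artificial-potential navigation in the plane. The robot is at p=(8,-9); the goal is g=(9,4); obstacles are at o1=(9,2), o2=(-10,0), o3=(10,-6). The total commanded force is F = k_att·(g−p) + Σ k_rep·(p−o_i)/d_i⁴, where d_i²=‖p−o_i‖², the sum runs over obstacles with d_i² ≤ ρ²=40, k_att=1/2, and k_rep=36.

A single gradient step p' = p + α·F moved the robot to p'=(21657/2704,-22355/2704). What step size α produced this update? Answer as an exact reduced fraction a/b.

α = 1/8

F_att = 1/2·(g−p) = 1/2·(1,13) = (0.5000,6.5000)
o1: d²=122 > ρ²=40 → inactive
o2: d²=405 > ρ²=40 → inactive
o3: d²=13 ≤ ρ²=40; F_rep = 36·(-2,-3)/13² = (-0.4260,-0.6391)
F = F_att + ΣF_rep = (0.0740,5.8609)
Δp = p'−p = (0.0092,0.7326); α = Δx/Fx = (25/2704) / (25/338) = 1/8
check: Δy/Fy = (1981/2704) / (1981/338) = 1/8 ✓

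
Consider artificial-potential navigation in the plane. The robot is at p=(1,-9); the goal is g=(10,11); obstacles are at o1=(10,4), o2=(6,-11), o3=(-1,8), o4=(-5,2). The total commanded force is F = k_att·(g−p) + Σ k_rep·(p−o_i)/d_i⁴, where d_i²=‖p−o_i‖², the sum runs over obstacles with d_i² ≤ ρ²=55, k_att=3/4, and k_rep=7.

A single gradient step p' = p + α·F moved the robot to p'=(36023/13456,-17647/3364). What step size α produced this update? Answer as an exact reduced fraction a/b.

α = 1/4

F_att = 3/4·(g−p) = 3/4·(9,20) = (6.7500,15.0000)
o1: d²=250 > ρ²=55 → inactive
o2: d²=29 ≤ ρ²=55; F_rep = 7·(-5,2)/29² = (-0.0416,0.0166)
o3: d²=293 > ρ²=55 → inactive
o4: d²=157 > ρ²=55 → inactive
F = F_att + ΣF_rep = (6.7084,15.0166)
Δp = p'−p = (1.6771,3.7542); α = Δx/Fx = (22567/13456) / (22567/3364) = 1/4
check: Δy/Fy = (12629/3364) / (12629/841) = 1/4 ✓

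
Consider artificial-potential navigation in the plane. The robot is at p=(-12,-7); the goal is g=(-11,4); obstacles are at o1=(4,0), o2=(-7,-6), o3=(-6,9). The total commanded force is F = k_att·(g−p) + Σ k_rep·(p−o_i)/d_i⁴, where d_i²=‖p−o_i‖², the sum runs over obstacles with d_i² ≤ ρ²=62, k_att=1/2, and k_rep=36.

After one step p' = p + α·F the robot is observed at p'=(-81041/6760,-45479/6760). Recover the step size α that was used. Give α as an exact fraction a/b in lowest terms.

α = 1/20

F_att = 1/2·(g−p) = 1/2·(1,11) = (0.5000,5.5000)
o1: d²=305 > ρ²=62 → inactive
o2: d²=26 ≤ ρ²=62; F_rep = 36·(-5,-1)/26² = (-0.2663,-0.0533)
o3: d²=292 > ρ²=62 → inactive
F = F_att + ΣF_rep = (0.2337,5.4467)
Δp = p'−p = (0.0117,0.2723); α = Δx/Fx = (79/6760) / (79/338) = 1/20
check: Δy/Fy = (1841/6760) / (1841/338) = 1/20 ✓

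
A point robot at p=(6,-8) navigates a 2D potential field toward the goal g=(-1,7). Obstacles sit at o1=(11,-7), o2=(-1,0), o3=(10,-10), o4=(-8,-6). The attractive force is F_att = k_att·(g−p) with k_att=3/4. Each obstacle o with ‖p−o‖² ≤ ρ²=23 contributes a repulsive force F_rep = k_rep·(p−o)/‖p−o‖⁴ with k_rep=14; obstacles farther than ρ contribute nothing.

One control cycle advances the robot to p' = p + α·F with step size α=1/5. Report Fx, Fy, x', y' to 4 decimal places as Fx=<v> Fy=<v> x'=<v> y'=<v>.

F_att = 3/4·(g−p) = 3/4·(-7,15) = (-5.2500,11.2500)
o1: d²=26 > ρ²=23 → inactive
o2: d²=113 > ρ²=23 → inactive
o3: d²=20 ≤ ρ²=23; F_rep = 14·(-4,2)/20² = (-0.1400,0.0700)
o4: d²=200 > ρ²=23 → inactive
F = F_att + ΣF_rep = (-5.3900,11.3200)
p' = p + 1/5·F = (4.9220,-5.7360)

Fx=-5.3900 Fy=11.3200 x'=4.9220 y'=-5.7360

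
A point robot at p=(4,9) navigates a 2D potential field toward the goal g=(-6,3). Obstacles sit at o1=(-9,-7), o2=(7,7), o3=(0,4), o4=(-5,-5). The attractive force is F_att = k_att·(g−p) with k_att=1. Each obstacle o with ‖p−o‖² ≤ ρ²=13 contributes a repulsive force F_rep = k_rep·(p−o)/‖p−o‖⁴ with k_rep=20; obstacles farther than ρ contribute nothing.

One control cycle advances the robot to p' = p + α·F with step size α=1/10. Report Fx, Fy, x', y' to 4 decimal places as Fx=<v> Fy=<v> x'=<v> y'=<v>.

Fx=-10.3550 Fy=-5.7633 x'=2.9645 y'=8.4237

F_att = 1·(g−p) = 1·(-10,-6) = (-10.0000,-6.0000)
o1: d²=425 > ρ²=13 → inactive
o2: d²=13 ≤ ρ²=13; F_rep = 20·(-3,2)/13² = (-0.3550,0.2367)
o3: d²=41 > ρ²=13 → inactive
o4: d²=277 > ρ²=13 → inactive
F = F_att + ΣF_rep = (-10.3550,-5.7633)
p' = p + 1/10·F = (2.9645,8.4237)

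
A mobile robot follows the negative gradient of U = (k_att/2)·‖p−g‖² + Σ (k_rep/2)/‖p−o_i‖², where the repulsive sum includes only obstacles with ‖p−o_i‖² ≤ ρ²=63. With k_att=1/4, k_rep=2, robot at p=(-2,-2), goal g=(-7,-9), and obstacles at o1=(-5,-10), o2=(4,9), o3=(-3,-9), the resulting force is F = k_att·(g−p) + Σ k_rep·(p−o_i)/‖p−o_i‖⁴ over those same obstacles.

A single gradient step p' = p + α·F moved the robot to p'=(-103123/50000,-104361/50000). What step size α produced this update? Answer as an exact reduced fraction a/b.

α = 1/20

F_att = 1/4·(g−p) = 1/4·(-5,-7) = (-1.2500,-1.7500)
o1: d²=73 > ρ²=63 → inactive
o2: d²=157 > ρ²=63 → inactive
o3: d²=50 ≤ ρ²=63; F_rep = 2·(1,7)/50² = (0.0008,0.0056)
F = F_att + ΣF_rep = (-1.2492,-1.7444)
Δp = p'−p = (-0.0625,-0.0872); α = Δx/Fx = (-3123/50000) / (-3123/2500) = 1/20
check: Δy/Fy = (-4361/50000) / (-4361/2500) = 1/20 ✓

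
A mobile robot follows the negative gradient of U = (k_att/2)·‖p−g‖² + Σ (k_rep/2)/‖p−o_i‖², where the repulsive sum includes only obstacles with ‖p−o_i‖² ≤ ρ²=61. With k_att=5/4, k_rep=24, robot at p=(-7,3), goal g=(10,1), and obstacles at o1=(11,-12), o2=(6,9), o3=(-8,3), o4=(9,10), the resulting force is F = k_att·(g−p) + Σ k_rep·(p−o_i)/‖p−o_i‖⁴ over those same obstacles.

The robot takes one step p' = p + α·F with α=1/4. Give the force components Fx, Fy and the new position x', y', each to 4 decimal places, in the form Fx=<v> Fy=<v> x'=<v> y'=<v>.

F_att = 5/4·(g−p) = 5/4·(17,-2) = (21.2500,-2.5000)
o1: d²=549 > ρ²=61 → inactive
o2: d²=205 > ρ²=61 → inactive
o3: d²=1 ≤ ρ²=61; F_rep = 24·(1,0)/1² = (24.0000,0.0000)
o4: d²=305 > ρ²=61 → inactive
F = F_att + ΣF_rep = (45.2500,-2.5000)
p' = p + 1/4·F = (4.3125,2.3750)

Fx=45.2500 Fy=-2.5000 x'=4.3125 y'=2.3750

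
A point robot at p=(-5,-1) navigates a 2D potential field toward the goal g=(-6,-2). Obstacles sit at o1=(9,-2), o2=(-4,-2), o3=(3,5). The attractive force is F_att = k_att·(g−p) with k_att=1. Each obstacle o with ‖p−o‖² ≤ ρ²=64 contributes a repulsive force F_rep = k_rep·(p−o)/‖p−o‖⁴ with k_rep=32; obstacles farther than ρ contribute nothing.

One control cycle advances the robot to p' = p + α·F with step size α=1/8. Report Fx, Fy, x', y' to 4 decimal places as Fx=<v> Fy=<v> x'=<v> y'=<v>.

F_att = 1·(g−p) = 1·(-1,-1) = (-1.0000,-1.0000)
o1: d²=197 > ρ²=64 → inactive
o2: d²=2 ≤ ρ²=64; F_rep = 32·(-1,1)/2² = (-8.0000,8.0000)
o3: d²=100 > ρ²=64 → inactive
F = F_att + ΣF_rep = (-9.0000,7.0000)
p' = p + 1/8·F = (-6.1250,-0.1250)

Fx=-9.0000 Fy=7.0000 x'=-6.1250 y'=-0.1250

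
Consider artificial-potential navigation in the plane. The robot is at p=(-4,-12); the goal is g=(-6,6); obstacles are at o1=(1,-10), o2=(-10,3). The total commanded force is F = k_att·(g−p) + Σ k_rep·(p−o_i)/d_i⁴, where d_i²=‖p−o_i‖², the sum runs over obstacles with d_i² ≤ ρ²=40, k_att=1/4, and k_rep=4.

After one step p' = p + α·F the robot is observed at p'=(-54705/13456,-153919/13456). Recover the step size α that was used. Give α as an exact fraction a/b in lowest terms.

F_att = 1/4·(g−p) = 1/4·(-2,18) = (-0.5000,4.5000)
o1: d²=29 ≤ ρ²=40; F_rep = 4·(-5,-2)/29² = (-0.0238,-0.0095)
o2: d²=261 > ρ²=40 → inactive
F = F_att + ΣF_rep = (-0.5238,4.4905)
Δp = p'−p = (-0.0655,0.5613); α = Δx/Fx = (-881/13456) / (-881/1682) = 1/8
check: Δy/Fy = (7553/13456) / (7553/1682) = 1/8 ✓

α = 1/8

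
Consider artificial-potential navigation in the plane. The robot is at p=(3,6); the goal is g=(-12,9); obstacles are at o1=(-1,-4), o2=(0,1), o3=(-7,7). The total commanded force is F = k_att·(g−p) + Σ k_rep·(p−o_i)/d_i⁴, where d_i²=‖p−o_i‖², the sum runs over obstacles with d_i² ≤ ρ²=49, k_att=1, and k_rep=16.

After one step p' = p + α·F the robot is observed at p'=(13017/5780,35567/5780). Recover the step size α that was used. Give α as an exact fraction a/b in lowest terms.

α = 1/20

F_att = 1·(g−p) = 1·(-15,3) = (-15.0000,3.0000)
o1: d²=116 > ρ²=49 → inactive
o2: d²=34 ≤ ρ²=49; F_rep = 16·(3,5)/34² = (0.0415,0.0692)
o3: d²=101 > ρ²=49 → inactive
F = F_att + ΣF_rep = (-14.9585,3.0692)
Δp = p'−p = (-0.7479,0.1535); α = Δx/Fx = (-4323/5780) / (-4323/289) = 1/20
check: Δy/Fy = (887/5780) / (887/289) = 1/20 ✓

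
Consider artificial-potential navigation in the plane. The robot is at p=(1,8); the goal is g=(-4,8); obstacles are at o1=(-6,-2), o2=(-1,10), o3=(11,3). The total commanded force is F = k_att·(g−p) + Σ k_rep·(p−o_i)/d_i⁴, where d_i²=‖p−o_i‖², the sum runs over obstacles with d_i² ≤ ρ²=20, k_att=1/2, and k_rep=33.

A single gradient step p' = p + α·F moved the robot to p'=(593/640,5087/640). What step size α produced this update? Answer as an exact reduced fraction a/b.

α = 1/20

F_att = 1/2·(g−p) = 1/2·(-5,0) = (-2.5000,0.0000)
o1: d²=149 > ρ²=20 → inactive
o2: d²=8 ≤ ρ²=20; F_rep = 33·(2,-2)/8² = (1.0312,-1.0312)
o3: d²=125 > ρ²=20 → inactive
F = F_att + ΣF_rep = (-1.4688,-1.0312)
Δp = p'−p = (-0.0734,-0.0516); α = Δx/Fx = (-47/640) / (-47/32) = 1/20
check: Δy/Fy = (-33/640) / (-33/32) = 1/20 ✓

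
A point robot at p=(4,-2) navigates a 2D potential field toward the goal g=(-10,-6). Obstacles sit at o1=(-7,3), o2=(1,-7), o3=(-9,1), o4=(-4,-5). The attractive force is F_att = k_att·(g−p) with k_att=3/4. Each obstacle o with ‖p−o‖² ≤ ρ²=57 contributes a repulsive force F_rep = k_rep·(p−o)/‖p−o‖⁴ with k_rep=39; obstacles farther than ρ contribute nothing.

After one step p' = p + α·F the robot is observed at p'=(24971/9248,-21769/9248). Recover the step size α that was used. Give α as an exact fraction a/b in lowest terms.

F_att = 3/4·(g−p) = 3/4·(-14,-4) = (-10.5000,-3.0000)
o1: d²=146 > ρ²=57 → inactive
o2: d²=34 ≤ ρ²=57; F_rep = 39·(3,5)/34² = (0.1012,0.1687)
o3: d²=178 > ρ²=57 → inactive
o4: d²=73 > ρ²=57 → inactive
F = F_att + ΣF_rep = (-10.3988,-2.8313)
Δp = p'−p = (-1.2998,-0.3539); α = Δx/Fx = (-12021/9248) / (-12021/1156) = 1/8
check: Δy/Fy = (-3273/9248) / (-3273/1156) = 1/8 ✓

α = 1/8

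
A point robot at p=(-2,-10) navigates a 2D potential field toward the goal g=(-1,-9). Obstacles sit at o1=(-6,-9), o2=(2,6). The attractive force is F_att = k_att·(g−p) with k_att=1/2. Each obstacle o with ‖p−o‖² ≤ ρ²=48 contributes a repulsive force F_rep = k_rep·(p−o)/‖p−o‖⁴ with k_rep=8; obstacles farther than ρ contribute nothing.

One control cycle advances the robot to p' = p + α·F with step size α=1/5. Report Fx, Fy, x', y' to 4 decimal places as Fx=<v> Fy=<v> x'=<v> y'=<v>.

Fx=0.6107 Fy=0.4723 x'=-1.8779 y'=-9.9055

F_att = 1/2·(g−p) = 1/2·(1,1) = (0.5000,0.5000)
o1: d²=17 ≤ ρ²=48; F_rep = 8·(4,-1)/17² = (0.1107,-0.0277)
o2: d²=272 > ρ²=48 → inactive
F = F_att + ΣF_rep = (0.6107,0.4723)
p' = p + 1/5·F = (-1.8779,-9.9055)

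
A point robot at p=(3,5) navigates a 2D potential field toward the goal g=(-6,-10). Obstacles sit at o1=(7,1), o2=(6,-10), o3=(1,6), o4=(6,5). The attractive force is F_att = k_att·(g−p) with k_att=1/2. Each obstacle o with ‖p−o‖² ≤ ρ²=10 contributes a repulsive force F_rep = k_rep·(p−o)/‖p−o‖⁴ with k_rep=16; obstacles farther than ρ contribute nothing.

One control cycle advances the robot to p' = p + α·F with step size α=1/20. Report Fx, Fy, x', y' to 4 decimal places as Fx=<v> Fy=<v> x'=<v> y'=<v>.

Fx=-3.8126 Fy=-8.1400 x'=2.8094 y'=4.5930

F_att = 1/2·(g−p) = 1/2·(-9,-15) = (-4.5000,-7.5000)
o1: d²=32 > ρ²=10 → inactive
o2: d²=234 > ρ²=10 → inactive
o3: d²=5 ≤ ρ²=10; F_rep = 16·(2,-1)/5² = (1.2800,-0.6400)
o4: d²=9 ≤ ρ²=10; F_rep = 16·(-3,0)/9² = (-0.5926,0.0000)
F = F_att + ΣF_rep = (-3.8126,-8.1400)
p' = p + 1/20·F = (2.8094,4.5930)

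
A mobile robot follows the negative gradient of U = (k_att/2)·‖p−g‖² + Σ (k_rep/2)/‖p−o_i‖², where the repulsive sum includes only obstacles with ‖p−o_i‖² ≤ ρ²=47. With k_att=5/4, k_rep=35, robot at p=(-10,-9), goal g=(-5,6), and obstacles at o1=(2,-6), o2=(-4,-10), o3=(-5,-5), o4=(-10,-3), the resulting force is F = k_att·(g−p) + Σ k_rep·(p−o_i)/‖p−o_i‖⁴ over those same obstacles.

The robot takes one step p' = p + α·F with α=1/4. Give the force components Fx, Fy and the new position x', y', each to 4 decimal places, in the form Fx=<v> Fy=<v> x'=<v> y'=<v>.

F_att = 5/4·(g−p) = 5/4·(5,15) = (6.2500,18.7500)
o1: d²=153 > ρ²=47 → inactive
o2: d²=37 ≤ ρ²=47; F_rep = 35·(-6,1)/37² = (-0.1534,0.0256)
o3: d²=41 ≤ ρ²=47; F_rep = 35·(-5,-4)/41² = (-0.1041,-0.0833)
o4: d²=36 ≤ ρ²=47; F_rep = 35·(0,-6)/36² = (0.0000,-0.1620)
F = F_att + ΣF_rep = (5.9925,18.5302)
p' = p + 1/4·F = (-8.5019,-4.3674)

Fx=5.9925 Fy=18.5302 x'=-8.5019 y'=-4.3674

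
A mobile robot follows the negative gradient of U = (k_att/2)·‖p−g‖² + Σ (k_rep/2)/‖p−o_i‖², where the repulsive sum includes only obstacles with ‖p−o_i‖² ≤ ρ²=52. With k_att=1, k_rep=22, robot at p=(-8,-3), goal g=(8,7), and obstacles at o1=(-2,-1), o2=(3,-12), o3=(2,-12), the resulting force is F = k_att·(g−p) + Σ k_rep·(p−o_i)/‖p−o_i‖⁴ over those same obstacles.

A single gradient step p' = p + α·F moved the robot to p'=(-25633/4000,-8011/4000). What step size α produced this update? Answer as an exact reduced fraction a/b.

F_att = 1·(g−p) = 1·(16,10) = (16.0000,10.0000)
o1: d²=40 ≤ ρ²=52; F_rep = 22·(-6,-2)/40² = (-0.0825,-0.0275)
o2: d²=202 > ρ²=52 → inactive
o3: d²=181 > ρ²=52 → inactive
F = F_att + ΣF_rep = (15.9175,9.9725)
Δp = p'−p = (1.5917,0.9972); α = Δx/Fx = (6367/4000) / (6367/400) = 1/10
check: Δy/Fy = (3989/4000) / (3989/400) = 1/10 ✓

α = 1/10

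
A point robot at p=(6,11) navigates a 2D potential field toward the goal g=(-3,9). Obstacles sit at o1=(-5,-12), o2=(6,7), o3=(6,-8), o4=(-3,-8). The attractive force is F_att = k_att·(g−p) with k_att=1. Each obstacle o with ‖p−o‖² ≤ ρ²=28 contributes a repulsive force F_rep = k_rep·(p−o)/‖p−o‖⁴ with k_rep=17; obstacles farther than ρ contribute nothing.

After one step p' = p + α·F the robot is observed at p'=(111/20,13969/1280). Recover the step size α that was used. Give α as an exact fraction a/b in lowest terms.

α = 1/20

F_att = 1·(g−p) = 1·(-9,-2) = (-9.0000,-2.0000)
o1: d²=650 > ρ²=28 → inactive
o2: d²=16 ≤ ρ²=28; F_rep = 17·(0,4)/16² = (0.0000,0.2656)
o3: d²=361 > ρ²=28 → inactive
o4: d²=442 > ρ²=28 → inactive
F = F_att + ΣF_rep = (-9.0000,-1.7344)
Δp = p'−p = (-0.4500,-0.0867); α = Δx/Fx = (-9/20) / (-9) = 1/20
check: Δy/Fy = (-111/1280) / (-111/64) = 1/20 ✓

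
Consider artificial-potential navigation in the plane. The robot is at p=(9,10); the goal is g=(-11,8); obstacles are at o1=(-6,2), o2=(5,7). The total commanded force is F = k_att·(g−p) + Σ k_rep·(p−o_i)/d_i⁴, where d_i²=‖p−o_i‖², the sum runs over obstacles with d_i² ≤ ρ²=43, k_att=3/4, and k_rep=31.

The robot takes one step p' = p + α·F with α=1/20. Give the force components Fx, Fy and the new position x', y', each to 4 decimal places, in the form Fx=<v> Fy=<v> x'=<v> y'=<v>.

F_att = 3/4·(g−p) = 3/4·(-20,-2) = (-15.0000,-1.5000)
o1: d²=289 > ρ²=43 → inactive
o2: d²=25 ≤ ρ²=43; F_rep = 31·(4,3)/25² = (0.1984,0.1488)
F = F_att + ΣF_rep = (-14.8016,-1.3512)
p' = p + 1/20·F = (8.2599,9.9324)

Fx=-14.8016 Fy=-1.3512 x'=8.2599 y'=9.9324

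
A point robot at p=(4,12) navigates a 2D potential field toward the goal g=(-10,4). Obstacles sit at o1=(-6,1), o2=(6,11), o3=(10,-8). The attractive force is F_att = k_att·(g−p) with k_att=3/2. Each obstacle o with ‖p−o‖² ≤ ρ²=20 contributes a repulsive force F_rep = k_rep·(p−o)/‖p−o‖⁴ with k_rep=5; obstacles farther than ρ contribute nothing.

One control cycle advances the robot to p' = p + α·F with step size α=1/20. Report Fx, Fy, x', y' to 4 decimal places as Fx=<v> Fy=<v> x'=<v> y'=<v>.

F_att = 3/2·(g−p) = 3/2·(-14,-8) = (-21.0000,-12.0000)
o1: d²=221 > ρ²=20 → inactive
o2: d²=5 ≤ ρ²=20; F_rep = 5·(-2,1)/5² = (-0.4000,0.2000)
o3: d²=436 > ρ²=20 → inactive
F = F_att + ΣF_rep = (-21.4000,-11.8000)
p' = p + 1/20·F = (2.9300,11.4100)

Fx=-21.4000 Fy=-11.8000 x'=2.9300 y'=11.4100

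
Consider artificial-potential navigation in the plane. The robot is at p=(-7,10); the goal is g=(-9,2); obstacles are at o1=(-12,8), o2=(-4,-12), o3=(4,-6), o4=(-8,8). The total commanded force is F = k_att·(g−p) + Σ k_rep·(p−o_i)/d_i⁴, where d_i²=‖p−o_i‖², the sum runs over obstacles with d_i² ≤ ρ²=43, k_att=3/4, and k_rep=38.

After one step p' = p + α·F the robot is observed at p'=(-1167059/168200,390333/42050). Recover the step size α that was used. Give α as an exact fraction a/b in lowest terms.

F_att = 3/4·(g−p) = 3/4·(-2,-8) = (-1.5000,-6.0000)
o1: d²=29 ≤ ρ²=43; F_rep = 38·(5,2)/29² = (0.2259,0.0904)
o2: d²=493 > ρ²=43 → inactive
o3: d²=377 > ρ²=43 → inactive
o4: d²=5 ≤ ρ²=43; F_rep = 38·(1,2)/5² = (1.5200,3.0400)
F = F_att + ΣF_rep = (0.2459,-2.8696)
Δp = p'−p = (0.0615,-0.7174); α = Δx/Fx = (10341/168200) / (10341/42050) = 1/4
check: Δy/Fy = (-30167/42050) / (-60334/21025) = 1/4 ✓

α = 1/4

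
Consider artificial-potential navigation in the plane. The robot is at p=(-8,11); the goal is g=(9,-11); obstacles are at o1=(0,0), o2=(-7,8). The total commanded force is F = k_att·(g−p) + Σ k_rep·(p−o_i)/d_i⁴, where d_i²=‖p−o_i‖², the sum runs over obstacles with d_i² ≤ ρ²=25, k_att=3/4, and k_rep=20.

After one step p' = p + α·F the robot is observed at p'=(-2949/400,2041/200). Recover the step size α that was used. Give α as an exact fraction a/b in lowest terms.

α = 1/20

F_att = 3/4·(g−p) = 3/4·(17,-22) = (12.7500,-16.5000)
o1: d²=185 > ρ²=25 → inactive
o2: d²=10 ≤ ρ²=25; F_rep = 20·(-1,3)/10² = (-0.2000,0.6000)
F = F_att + ΣF_rep = (12.5500,-15.9000)
Δp = p'−p = (0.6275,-0.7950); α = Δx/Fx = (251/400) / (251/20) = 1/20
check: Δy/Fy = (-159/200) / (-159/10) = 1/20 ✓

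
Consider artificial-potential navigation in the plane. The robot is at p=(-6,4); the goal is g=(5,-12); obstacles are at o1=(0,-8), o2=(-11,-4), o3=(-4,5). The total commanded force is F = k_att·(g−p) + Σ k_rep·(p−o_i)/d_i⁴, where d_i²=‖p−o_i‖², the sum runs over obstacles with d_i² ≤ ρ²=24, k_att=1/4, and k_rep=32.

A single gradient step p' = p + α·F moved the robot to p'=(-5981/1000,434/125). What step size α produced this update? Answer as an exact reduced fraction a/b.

α = 1/10

F_att = 1/4·(g−p) = 1/4·(11,-16) = (2.7500,-4.0000)
o1: d²=180 > ρ²=24 → inactive
o2: d²=89 > ρ²=24 → inactive
o3: d²=5 ≤ ρ²=24; F_rep = 32·(-2,-1)/5² = (-2.5600,-1.2800)
F = F_att + ΣF_rep = (0.1900,-5.2800)
Δp = p'−p = (0.0190,-0.5280); α = Δx/Fx = (19/1000) / (19/100) = 1/10
check: Δy/Fy = (-66/125) / (-132/25) = 1/10 ✓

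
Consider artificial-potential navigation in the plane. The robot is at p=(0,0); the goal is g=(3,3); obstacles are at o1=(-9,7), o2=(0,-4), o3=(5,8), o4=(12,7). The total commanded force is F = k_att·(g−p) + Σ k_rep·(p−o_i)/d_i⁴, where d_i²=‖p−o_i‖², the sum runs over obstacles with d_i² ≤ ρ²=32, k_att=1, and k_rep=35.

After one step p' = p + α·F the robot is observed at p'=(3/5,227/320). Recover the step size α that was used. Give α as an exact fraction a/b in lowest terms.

α = 1/5

F_att = 1·(g−p) = 1·(3,3) = (3.0000,3.0000)
o1: d²=130 > ρ²=32 → inactive
o2: d²=16 ≤ ρ²=32; F_rep = 35·(0,4)/16² = (0.0000,0.5469)
o3: d²=89 > ρ²=32 → inactive
o4: d²=193 > ρ²=32 → inactive
F = F_att + ΣF_rep = (3.0000,3.5469)
Δp = p'−p = (0.6000,0.7094); α = Δx/Fx = (3/5) / (3) = 1/5
check: Δy/Fy = (227/320) / (227/64) = 1/5 ✓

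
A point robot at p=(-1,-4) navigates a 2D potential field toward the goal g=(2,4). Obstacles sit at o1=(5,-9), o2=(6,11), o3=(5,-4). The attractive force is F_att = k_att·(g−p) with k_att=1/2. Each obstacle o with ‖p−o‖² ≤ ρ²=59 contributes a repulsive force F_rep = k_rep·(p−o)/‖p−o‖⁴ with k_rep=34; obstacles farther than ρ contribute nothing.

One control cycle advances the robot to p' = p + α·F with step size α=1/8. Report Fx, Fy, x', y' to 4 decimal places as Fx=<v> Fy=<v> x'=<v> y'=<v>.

F_att = 1/2·(g−p) = 1/2·(3,8) = (1.5000,4.0000)
o1: d²=61 > ρ²=59 → inactive
o2: d²=274 > ρ²=59 → inactive
o3: d²=36 ≤ ρ²=59; F_rep = 34·(-6,0)/36² = (-0.1574,0.0000)
F = F_att + ΣF_rep = (1.3426,4.0000)
p' = p + 1/8·F = (-0.8322,-3.5000)

Fx=1.3426 Fy=4.0000 x'=-0.8322 y'=-3.5000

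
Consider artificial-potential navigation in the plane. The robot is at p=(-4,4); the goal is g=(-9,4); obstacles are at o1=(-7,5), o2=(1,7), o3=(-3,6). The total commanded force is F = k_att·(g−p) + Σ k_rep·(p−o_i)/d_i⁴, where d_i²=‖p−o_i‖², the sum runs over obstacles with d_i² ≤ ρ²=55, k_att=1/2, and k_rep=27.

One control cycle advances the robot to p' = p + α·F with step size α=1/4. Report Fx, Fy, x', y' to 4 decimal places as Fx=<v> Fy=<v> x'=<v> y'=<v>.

F_att = 1/2·(g−p) = 1/2·(-5,0) = (-2.5000,0.0000)
o1: d²=10 ≤ ρ²=55; F_rep = 27·(3,-1)/10² = (0.8100,-0.2700)
o2: d²=34 ≤ ρ²=55; F_rep = 27·(-5,-3)/34² = (-0.1168,-0.0701)
o3: d²=5 ≤ ρ²=55; F_rep = 27·(-1,-2)/5² = (-1.0800,-2.1600)
F = F_att + ΣF_rep = (-2.8868,-2.5001)
p' = p + 1/4·F = (-4.7217,3.3750)

Fx=-2.8868 Fy=-2.5001 x'=-4.7217 y'=3.3750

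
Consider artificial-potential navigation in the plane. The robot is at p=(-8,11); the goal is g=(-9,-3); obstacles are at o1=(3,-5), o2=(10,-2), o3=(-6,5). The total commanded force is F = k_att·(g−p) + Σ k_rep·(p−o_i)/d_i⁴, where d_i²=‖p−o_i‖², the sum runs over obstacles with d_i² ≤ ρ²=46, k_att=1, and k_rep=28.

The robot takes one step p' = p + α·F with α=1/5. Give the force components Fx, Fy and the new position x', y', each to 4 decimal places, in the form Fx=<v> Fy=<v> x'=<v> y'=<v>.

F_att = 1·(g−p) = 1·(-1,-14) = (-1.0000,-14.0000)
o1: d²=377 > ρ²=46 → inactive
o2: d²=493 > ρ²=46 → inactive
o3: d²=40 ≤ ρ²=46; F_rep = 28·(-2,6)/40² = (-0.0350,0.1050)
F = F_att + ΣF_rep = (-1.0350,-13.8950)
p' = p + 1/5·F = (-8.2070,8.2210)

Fx=-1.0350 Fy=-13.8950 x'=-8.2070 y'=8.2210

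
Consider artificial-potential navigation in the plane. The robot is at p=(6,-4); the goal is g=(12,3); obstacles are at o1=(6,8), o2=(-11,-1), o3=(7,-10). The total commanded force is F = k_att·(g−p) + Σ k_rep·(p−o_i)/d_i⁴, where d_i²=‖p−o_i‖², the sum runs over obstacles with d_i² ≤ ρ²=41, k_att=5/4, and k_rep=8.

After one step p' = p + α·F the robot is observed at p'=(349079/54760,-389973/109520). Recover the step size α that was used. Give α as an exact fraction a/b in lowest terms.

α = 1/20

F_att = 5/4·(g−p) = 5/4·(6,7) = (7.5000,8.7500)
o1: d²=144 > ρ²=41 → inactive
o2: d²=298 > ρ²=41 → inactive
o3: d²=37 ≤ ρ²=41; F_rep = 8·(-1,6)/37² = (-0.0058,0.0351)
F = F_att + ΣF_rep = (7.4942,8.7851)
Δp = p'−p = (0.3747,0.4393); α = Δx/Fx = (20519/54760) / (20519/2738) = 1/20
check: Δy/Fy = (48107/109520) / (48107/5476) = 1/20 ✓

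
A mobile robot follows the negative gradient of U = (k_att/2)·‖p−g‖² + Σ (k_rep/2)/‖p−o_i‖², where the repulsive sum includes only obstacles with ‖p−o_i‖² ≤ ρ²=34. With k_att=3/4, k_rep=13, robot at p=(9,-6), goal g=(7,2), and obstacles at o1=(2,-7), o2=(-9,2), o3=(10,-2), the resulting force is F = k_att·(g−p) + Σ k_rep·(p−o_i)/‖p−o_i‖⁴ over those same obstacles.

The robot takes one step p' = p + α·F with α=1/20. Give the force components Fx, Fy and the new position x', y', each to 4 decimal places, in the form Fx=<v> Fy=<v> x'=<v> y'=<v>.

F_att = 3/4·(g−p) = 3/4·(-2,8) = (-1.5000,6.0000)
o1: d²=50 > ρ²=34 → inactive
o2: d²=388 > ρ²=34 → inactive
o3: d²=17 ≤ ρ²=34; F_rep = 13·(-1,-4)/17² = (-0.0450,-0.1799)
F = F_att + ΣF_rep = (-1.5450,5.8201)
p' = p + 1/20·F = (8.9228,-5.7090)

Fx=-1.5450 Fy=5.8201 x'=8.9228 y'=-5.7090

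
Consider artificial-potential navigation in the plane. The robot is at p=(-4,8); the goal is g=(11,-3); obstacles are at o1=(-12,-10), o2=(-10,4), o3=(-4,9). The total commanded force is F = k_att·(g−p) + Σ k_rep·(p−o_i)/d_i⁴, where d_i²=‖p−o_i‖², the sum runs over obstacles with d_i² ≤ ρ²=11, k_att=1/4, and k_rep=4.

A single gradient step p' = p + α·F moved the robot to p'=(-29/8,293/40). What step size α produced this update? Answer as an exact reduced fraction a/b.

α = 1/10

F_att = 1/4·(g−p) = 1/4·(15,-11) = (3.7500,-2.7500)
o1: d²=388 > ρ²=11 → inactive
o2: d²=52 > ρ²=11 → inactive
o3: d²=1 ≤ ρ²=11; F_rep = 4·(0,-1)/1² = (0.0000,-4.0000)
F = F_att + ΣF_rep = (3.7500,-6.7500)
Δp = p'−p = (0.3750,-0.6750); α = Δx/Fx = (3/8) / (15/4) = 1/10
check: Δy/Fy = (-27/40) / (-27/4) = 1/10 ✓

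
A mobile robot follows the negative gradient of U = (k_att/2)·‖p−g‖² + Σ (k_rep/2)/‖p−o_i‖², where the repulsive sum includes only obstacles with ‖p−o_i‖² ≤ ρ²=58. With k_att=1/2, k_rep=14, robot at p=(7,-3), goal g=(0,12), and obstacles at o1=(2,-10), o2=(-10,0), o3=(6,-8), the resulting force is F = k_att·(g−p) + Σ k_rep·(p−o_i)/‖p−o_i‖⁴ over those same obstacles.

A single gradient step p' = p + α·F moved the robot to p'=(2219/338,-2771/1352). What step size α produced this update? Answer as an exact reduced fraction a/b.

F_att = 1/2·(g−p) = 1/2·(-7,15) = (-3.5000,7.5000)
o1: d²=74 > ρ²=58 → inactive
o2: d²=298 > ρ²=58 → inactive
o3: d²=26 ≤ ρ²=58; F_rep = 14·(1,5)/26² = (0.0207,0.1036)
F = F_att + ΣF_rep = (-3.4793,7.6036)
Δp = p'−p = (-0.4349,0.9504); α = Δx/Fx = (-147/338) / (-588/169) = 1/8
check: Δy/Fy = (1285/1352) / (1285/169) = 1/8 ✓

α = 1/8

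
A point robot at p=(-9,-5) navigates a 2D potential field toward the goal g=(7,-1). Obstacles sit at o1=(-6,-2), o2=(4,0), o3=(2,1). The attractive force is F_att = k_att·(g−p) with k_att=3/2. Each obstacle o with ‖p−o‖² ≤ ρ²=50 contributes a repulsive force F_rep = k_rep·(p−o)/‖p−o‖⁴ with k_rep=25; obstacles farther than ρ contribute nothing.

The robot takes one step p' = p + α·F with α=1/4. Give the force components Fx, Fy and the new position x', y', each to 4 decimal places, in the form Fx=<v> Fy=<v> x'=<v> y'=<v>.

Fx=23.7685 Fy=5.7685 x'=-3.0579 y'=-3.5579

F_att = 3/2·(g−p) = 3/2·(16,4) = (24.0000,6.0000)
o1: d²=18 ≤ ρ²=50; F_rep = 25·(-3,-3)/18² = (-0.2315,-0.2315)
o2: d²=194 > ρ²=50 → inactive
o3: d²=157 > ρ²=50 → inactive
F = F_att + ΣF_rep = (23.7685,5.7685)
p' = p + 1/4·F = (-3.0579,-3.5579)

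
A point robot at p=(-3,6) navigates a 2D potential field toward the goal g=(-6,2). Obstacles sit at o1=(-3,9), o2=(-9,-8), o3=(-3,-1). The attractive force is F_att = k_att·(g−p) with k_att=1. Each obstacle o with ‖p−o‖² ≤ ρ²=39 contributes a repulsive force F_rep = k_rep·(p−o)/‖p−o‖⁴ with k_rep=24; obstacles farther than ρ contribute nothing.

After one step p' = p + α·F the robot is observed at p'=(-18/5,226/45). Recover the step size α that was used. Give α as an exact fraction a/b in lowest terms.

F_att = 1·(g−p) = 1·(-3,-4) = (-3.0000,-4.0000)
o1: d²=9 ≤ ρ²=39; F_rep = 24·(0,-3)/9² = (0.0000,-0.8889)
o2: d²=232 > ρ²=39 → inactive
o3: d²=49 > ρ²=39 → inactive
F = F_att + ΣF_rep = (-3.0000,-4.8889)
Δp = p'−p = (-0.6000,-0.9778); α = Δx/Fx = (-3/5) / (-3) = 1/5
check: Δy/Fy = (-44/45) / (-44/9) = 1/5 ✓

α = 1/5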